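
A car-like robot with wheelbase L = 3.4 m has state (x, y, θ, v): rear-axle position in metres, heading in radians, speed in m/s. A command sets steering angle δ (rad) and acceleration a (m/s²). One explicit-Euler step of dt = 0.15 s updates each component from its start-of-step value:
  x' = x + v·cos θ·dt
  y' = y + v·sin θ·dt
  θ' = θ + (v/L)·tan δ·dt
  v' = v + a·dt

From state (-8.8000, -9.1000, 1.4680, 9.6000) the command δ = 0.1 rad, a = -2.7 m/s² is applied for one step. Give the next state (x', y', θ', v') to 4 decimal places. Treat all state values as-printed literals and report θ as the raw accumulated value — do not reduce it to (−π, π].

x' = -8.8000 + 9.6000·cos(1.4680)·0.15 = -8.6522
y' = -9.1000 + 9.6000·sin(1.4680)·0.15 = -7.6676
θ' = 1.4680 + (9.6000/3.4)·tan(0.1)·0.15 = 1.5105
v' = 9.6000 − 2.7000·0.15 = 9.1950

(-8.6522, -7.6676, 1.5105, 9.1950)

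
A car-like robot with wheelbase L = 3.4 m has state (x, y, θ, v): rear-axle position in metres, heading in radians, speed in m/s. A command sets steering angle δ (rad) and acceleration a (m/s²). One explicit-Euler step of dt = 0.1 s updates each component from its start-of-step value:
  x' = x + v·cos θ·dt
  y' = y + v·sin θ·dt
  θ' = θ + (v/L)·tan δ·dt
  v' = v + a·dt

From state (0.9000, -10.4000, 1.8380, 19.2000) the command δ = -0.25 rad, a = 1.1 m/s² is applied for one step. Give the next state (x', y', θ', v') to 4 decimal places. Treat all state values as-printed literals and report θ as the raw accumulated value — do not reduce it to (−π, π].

x' = 0.9000 + 19.2000·cos(1.8380)·0.1 = 0.3931
y' = -10.4000 + 19.2000·sin(1.8380)·0.1 = -8.5481
θ' = 1.8380 + (19.2000/3.4)·tan(-0.25)·0.1 = 1.6938
v' = 19.2000 + 1.1000·0.1 = 19.3100

(0.3931, -8.5481, 1.6938, 19.3100)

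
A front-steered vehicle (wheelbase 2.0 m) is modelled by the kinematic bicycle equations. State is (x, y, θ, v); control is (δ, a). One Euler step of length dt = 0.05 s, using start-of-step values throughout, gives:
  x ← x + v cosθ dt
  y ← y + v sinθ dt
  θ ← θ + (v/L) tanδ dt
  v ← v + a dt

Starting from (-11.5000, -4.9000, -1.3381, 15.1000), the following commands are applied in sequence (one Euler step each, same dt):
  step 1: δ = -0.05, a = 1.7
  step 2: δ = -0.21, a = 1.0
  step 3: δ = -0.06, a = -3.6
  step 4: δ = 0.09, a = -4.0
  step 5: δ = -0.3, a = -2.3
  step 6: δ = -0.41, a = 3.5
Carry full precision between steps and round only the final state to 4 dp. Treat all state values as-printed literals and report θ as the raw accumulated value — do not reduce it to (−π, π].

after step 1 (δ=-0.05, a=1.7): (-11.325895, -5.634651, -1.356991, 15.185000)
after step 2 (δ=-0.21, a=1.0): (-11.164798, -6.376614, -1.437905, 15.235000)
after step 3 (δ=-0.06, a=-3.6): (-11.063865, -7.131647, -1.460785, 15.055000)
after step 4 (δ=0.09, a=-4.0): (-10.981221, -7.879847, -1.426819, 14.855000)
after step 5 (δ=-0.3, a=-2.3): (-10.874651, -8.614912, -1.541699, 14.740000)
after step 6 (δ=-0.41, a=3.5): (-10.853210, -9.351600, -1.701861, 14.915000)

(-10.8532, -9.3516, -1.7019, 14.9150)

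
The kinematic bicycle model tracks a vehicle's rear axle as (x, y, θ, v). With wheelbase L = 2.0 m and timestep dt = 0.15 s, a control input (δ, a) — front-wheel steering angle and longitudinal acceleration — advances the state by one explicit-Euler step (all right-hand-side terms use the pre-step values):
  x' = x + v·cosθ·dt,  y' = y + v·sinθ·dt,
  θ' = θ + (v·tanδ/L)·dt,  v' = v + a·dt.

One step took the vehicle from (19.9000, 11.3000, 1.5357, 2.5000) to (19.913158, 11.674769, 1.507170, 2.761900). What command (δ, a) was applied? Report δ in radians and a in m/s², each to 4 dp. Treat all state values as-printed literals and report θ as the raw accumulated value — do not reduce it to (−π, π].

δ = -0.1510, a = 1.7460

a = (v'−v)/dt = (0.261900)/0.15 = 1.7460
Δθ = θ'−θ = -0.028530;  (v·dt/L) = 2.5000·0.15/2.0 = 0.187500
tan δ = Δθ·L/(v·dt) = -0.152160  →  δ = -0.1510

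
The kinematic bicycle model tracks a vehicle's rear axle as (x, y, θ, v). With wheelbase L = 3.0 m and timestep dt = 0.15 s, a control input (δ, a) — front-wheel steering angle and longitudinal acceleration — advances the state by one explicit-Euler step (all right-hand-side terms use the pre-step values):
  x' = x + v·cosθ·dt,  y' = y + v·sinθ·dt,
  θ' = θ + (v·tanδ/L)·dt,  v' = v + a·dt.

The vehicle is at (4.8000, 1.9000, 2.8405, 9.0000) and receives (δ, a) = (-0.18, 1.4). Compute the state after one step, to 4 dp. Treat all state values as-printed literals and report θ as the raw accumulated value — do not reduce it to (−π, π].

(3.5107, 2.3004, 2.7586, 9.2100)

x' = 4.8000 + 9.0000·cos(2.8405)·0.15 = 3.5107
y' = 1.9000 + 9.0000·sin(2.8405)·0.15 = 2.3004
θ' = 2.8405 + (9.0000/3.0)·tan(-0.18)·0.15 = 2.7586
v' = 9.0000 + 1.4000·0.15 = 9.2100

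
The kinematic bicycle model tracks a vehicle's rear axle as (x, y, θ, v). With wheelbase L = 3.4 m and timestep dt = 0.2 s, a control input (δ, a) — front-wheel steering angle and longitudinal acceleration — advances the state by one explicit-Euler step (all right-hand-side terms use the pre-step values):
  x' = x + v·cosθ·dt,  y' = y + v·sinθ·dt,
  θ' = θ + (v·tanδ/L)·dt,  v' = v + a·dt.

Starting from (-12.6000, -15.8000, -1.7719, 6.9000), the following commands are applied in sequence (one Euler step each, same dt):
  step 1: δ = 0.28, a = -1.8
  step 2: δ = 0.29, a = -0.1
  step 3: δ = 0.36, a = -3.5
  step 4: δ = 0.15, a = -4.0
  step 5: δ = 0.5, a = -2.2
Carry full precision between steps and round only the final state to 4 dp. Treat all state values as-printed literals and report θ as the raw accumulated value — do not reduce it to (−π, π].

after step 1 (δ=0.28, a=-1.8): (-12.875656, -17.152188, -1.655187, 6.540000)
after step 2 (δ=0.29, a=-0.1): (-12.985908, -18.455534, -1.540386, 6.520000)
after step 3 (δ=0.36, a=-3.5): (-12.946258, -19.758931, -1.396024, 5.820000)
after step 4 (δ=0.15, a=-4.0): (-12.743858, -20.905198, -1.344282, 5.020000)
after step 5 (δ=0.5, a=-2.2): (-12.518378, -21.883552, -1.182963, 4.580000)

(-12.5184, -21.8836, -1.1830, 4.5800)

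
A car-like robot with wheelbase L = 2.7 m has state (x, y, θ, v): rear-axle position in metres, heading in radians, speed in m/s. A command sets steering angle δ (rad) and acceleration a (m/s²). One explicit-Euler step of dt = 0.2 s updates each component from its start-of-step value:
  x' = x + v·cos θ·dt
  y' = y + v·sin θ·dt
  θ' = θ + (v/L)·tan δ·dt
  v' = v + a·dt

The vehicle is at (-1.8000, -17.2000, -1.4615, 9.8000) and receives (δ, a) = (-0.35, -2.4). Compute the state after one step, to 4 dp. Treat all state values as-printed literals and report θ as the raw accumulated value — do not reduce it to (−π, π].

x' = -1.8000 + 9.8000·cos(-1.4615)·0.2 = -1.5862
y' = -17.2000 + 9.8000·sin(-1.4615)·0.2 = -19.1483
θ' = -1.4615 + (9.8000/2.7)·tan(-0.35)·0.2 = -1.7265
v' = 9.8000 − 2.4000·0.2 = 9.3200

(-1.5862, -19.1483, -1.7265, 9.3200)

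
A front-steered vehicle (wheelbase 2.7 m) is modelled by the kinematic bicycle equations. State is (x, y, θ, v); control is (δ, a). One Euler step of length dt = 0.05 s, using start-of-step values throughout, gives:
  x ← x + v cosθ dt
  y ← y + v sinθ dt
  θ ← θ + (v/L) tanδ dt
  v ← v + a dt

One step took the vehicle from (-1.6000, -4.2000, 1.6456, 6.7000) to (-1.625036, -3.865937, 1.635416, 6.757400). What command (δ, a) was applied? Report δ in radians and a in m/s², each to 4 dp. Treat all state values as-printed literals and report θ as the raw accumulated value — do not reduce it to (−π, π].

δ = -0.0819, a = 1.1480

a = (v'−v)/dt = (0.057400)/0.05 = 1.1480
Δθ = θ'−θ = -0.010184;  (v·dt/L) = 6.7000·0.05/2.7 = 0.124074
tan δ = Δθ·L/(v·dt) = -0.082080  →  δ = -0.0819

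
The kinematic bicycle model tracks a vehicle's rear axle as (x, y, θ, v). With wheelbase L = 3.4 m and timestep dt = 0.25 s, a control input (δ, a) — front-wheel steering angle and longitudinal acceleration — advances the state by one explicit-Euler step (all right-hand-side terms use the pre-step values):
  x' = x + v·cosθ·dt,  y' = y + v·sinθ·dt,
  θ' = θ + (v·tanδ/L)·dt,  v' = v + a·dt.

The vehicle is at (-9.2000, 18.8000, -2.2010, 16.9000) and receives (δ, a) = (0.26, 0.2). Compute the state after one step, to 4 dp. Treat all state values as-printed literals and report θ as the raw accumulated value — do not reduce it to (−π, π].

(-11.6898, 15.3866, -1.8704, 16.9500)

x' = -9.2000 + 16.9000·cos(-2.2010)·0.25 = -11.6898
y' = 18.8000 + 16.9000·sin(-2.2010)·0.25 = 15.3866
θ' = -2.2010 + (16.9000/3.4)·tan(0.26)·0.25 = -1.8704
v' = 16.9000 + 0.2000·0.25 = 16.9500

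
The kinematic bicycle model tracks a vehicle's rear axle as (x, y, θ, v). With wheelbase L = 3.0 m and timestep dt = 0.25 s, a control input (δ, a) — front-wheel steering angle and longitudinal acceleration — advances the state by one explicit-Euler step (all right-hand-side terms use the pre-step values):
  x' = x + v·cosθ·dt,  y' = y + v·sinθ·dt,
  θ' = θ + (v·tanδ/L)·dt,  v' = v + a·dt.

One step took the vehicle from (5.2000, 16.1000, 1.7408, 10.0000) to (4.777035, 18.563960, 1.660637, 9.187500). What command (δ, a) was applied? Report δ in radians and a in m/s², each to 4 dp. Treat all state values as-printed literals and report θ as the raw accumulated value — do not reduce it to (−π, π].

a = (v'−v)/dt = (-0.812500)/0.25 = -3.2500
Δθ = θ'−θ = -0.080163;  (v·dt/L) = 10.0000·0.25/3.0 = 0.833333
tan δ = Δθ·L/(v·dt) = -0.096196  →  δ = -0.0959

δ = -0.0959, a = -3.2500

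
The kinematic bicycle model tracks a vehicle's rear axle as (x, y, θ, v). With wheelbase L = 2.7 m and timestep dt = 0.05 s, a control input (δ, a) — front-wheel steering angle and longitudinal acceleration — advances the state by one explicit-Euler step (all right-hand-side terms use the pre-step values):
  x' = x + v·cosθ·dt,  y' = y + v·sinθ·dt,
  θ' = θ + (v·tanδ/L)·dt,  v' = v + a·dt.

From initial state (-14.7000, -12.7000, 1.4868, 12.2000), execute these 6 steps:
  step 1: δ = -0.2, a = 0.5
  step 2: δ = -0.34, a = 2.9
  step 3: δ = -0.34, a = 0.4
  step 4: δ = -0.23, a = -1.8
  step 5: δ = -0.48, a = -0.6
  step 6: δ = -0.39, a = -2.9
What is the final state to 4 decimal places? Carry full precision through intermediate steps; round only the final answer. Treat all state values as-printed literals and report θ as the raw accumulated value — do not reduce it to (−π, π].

(-13.7813, -9.1600, 1.0142, 12.1250)

after step 1 (δ=-0.2, a=0.5): (-14.648822, -12.092151, 1.441003, 12.225000)
after step 2 (δ=-0.34, a=2.9): (-14.569709, -11.486042, 1.360920, 12.370000)
after step 3 (δ=-0.34, a=0.4): (-14.440851, -10.881114, 1.279889, 12.390000)
after step 4 (δ=-0.23, a=-1.8): (-14.263165, -10.287643, 1.226166, 12.300000)
after step 5 (δ=-0.48, a=-0.6): (-14.055388, -9.708805, 1.107582, 12.270000)
after step 6 (δ=-0.39, a=-2.9): (-13.781260, -9.159955, 1.014181, 12.125000)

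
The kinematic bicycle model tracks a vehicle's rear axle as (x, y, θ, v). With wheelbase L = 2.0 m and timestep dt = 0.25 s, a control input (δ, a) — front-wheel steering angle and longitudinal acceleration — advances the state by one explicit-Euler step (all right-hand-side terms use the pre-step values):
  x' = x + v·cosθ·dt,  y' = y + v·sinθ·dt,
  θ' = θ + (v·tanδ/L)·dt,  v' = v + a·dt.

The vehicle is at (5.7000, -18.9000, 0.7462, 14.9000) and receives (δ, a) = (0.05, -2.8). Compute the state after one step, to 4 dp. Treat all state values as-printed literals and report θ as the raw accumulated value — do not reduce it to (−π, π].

(8.4352, -16.3713, 0.8394, 14.2000)

x' = 5.7000 + 14.9000·cos(0.7462)·0.25 = 8.4352
y' = -18.9000 + 14.9000·sin(0.7462)·0.25 = -16.3713
θ' = 0.7462 + (14.9000/2.0)·tan(0.05)·0.25 = 0.8394
v' = 14.9000 − 2.8000·0.25 = 14.2000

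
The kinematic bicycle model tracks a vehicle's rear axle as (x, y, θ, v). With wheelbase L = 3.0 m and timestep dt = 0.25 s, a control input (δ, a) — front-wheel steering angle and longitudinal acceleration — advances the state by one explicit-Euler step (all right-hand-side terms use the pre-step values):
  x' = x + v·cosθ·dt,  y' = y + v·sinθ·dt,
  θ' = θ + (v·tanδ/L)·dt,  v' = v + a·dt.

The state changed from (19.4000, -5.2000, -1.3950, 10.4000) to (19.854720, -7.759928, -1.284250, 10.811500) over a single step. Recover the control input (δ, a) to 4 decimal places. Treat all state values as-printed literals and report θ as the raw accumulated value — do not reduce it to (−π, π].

δ = 0.1271, a = 1.6460

a = (v'−v)/dt = (0.411500)/0.25 = 1.6460
Δθ = θ'−θ = 0.110750;  (v·dt/L) = 10.4000·0.25/3.0 = 0.866667
tan δ = Δθ·L/(v·dt) = 0.127788  →  δ = 0.1271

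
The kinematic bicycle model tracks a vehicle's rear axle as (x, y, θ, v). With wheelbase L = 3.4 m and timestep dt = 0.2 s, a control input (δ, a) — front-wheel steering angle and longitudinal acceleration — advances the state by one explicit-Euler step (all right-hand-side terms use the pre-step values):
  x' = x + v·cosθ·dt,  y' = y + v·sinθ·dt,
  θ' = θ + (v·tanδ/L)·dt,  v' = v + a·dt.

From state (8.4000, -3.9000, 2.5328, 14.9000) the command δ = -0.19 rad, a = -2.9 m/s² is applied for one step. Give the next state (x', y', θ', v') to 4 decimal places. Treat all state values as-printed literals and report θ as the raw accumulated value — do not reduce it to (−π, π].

(5.9554, -2.1958, 2.3642, 14.3200)

x' = 8.4000 + 14.9000·cos(2.5328)·0.2 = 5.9554
y' = -3.9000 + 14.9000·sin(2.5328)·0.2 = -2.1958
θ' = 2.5328 + (14.9000/3.4)·tan(-0.19)·0.2 = 2.3642
v' = 14.9000 − 2.9000·0.2 = 14.3200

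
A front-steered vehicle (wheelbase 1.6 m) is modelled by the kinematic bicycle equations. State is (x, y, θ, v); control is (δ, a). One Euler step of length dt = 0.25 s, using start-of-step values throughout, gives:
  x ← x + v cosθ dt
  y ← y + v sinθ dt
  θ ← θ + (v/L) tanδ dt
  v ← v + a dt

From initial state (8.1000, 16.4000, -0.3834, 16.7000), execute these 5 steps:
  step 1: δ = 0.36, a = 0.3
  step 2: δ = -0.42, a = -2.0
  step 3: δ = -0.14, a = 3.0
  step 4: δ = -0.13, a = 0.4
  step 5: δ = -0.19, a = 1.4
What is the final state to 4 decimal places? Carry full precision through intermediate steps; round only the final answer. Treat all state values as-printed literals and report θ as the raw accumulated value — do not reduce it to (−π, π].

(22.6381, 7.4894, -1.7925, 17.4750)

after step 1 (δ=0.36, a=0.3): (11.971887, 14.838234, 0.598776, 16.775000)
after step 2 (δ=-0.42, a=-2.0): (15.436034, 17.201965, -0.571732, 16.275000)
after step 3 (δ=-0.14, a=3.0): (18.857710, 15.000407, -0.930092, 17.025000)
after step 4 (δ=-0.13, a=0.4): (21.401926, 11.588277, -1.277874, 17.125000)
after step 5 (δ=-0.19, a=1.4): (22.638142, 7.489391, -1.792480, 17.475000)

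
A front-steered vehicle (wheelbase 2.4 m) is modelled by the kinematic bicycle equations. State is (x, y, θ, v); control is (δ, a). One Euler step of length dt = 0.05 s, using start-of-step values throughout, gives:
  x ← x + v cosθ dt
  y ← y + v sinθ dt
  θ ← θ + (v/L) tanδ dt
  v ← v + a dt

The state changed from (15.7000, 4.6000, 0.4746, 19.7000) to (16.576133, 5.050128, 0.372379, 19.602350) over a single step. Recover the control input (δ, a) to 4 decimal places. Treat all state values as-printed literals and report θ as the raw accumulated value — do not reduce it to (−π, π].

a = (v'−v)/dt = (-0.097650)/0.05 = -1.9530
Δθ = θ'−θ = -0.102221;  (v·dt/L) = 19.7000·0.05/2.4 = 0.410417
tan δ = Δθ·L/(v·dt) = -0.249066  →  δ = -0.2441

δ = -0.2441, a = -1.9530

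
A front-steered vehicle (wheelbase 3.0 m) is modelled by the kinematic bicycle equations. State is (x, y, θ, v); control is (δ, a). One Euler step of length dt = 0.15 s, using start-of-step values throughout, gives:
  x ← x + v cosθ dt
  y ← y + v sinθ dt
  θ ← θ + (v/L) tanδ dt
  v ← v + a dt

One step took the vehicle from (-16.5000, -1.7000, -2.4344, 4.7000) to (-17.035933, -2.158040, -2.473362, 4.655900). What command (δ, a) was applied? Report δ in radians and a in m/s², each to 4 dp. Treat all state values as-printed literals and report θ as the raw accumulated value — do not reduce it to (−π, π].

δ = -0.1643, a = -0.2940

a = (v'−v)/dt = (-0.044100)/0.15 = -0.2940
Δθ = θ'−θ = -0.038962;  (v·dt/L) = 4.7000·0.15/3.0 = 0.235000
tan δ = Δθ·L/(v·dt) = -0.165796  →  δ = -0.1643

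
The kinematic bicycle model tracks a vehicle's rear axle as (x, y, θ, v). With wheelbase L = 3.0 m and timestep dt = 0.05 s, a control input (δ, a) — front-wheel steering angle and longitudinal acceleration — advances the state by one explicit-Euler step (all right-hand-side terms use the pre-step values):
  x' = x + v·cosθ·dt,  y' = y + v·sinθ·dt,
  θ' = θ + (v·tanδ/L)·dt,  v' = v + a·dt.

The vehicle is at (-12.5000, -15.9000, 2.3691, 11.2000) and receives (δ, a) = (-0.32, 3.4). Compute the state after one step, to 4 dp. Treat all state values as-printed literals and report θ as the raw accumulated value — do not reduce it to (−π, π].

(-12.9011, -15.5092, 2.3072, 11.3700)

x' = -12.5000 + 11.2000·cos(2.3691)·0.05 = -12.9011
y' = -15.9000 + 11.2000·sin(2.3691)·0.05 = -15.5092
θ' = 2.3691 + (11.2000/3.0)·tan(-0.32)·0.05 = 2.3072
v' = 11.2000 + 3.4000·0.05 = 11.3700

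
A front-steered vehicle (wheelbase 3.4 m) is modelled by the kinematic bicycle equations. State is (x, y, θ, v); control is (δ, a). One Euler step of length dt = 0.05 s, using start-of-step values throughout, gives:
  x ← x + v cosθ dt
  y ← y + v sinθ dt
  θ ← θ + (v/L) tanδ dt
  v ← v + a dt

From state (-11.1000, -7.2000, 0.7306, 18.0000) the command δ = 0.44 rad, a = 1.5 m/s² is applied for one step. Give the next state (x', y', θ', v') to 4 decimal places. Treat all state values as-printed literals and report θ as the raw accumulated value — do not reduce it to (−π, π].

x' = -11.1000 + 18.0000·cos(0.7306)·0.05 = -10.4297
y' = -7.2000 + 18.0000·sin(0.7306)·0.05 = -6.5994
θ' = 0.7306 + (18.0000/3.4)·tan(0.44)·0.05 = 0.8552
v' = 18.0000 + 1.5000·0.05 = 18.0750

(-10.4297, -6.5994, 0.8552, 18.0750)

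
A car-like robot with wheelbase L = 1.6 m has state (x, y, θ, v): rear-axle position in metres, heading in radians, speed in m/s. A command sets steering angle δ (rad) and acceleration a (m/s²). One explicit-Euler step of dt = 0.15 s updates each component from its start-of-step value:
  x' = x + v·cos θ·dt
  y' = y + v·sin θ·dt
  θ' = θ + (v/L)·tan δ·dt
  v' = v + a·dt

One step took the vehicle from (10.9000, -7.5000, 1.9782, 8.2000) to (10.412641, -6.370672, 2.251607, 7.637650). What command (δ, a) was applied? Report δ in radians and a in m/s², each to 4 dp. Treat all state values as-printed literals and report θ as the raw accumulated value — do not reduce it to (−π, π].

a = (v'−v)/dt = (-0.562350)/0.15 = -3.7490
Δθ = θ'−θ = 0.273407;  (v·dt/L) = 8.2000·0.15/1.6 = 0.768750
tan δ = Δθ·L/(v·dt) = 0.355651  →  δ = 0.3417

δ = 0.3417, a = -3.7490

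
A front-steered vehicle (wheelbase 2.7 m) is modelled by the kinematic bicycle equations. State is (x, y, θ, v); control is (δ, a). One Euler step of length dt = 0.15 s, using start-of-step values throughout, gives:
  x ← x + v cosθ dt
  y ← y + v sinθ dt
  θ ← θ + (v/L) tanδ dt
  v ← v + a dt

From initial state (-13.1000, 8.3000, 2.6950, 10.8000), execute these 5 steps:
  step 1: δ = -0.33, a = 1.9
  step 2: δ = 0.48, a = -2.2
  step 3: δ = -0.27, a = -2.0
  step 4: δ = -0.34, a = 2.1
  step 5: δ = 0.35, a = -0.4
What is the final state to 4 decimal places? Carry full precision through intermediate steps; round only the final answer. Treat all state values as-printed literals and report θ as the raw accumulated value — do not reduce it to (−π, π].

after step 1 (δ=-0.33, a=1.9): (-14.561117, 8.999670, 2.489485, 11.085000)
after step 2 (δ=0.48, a=-2.2): (-15.882681, 10.008731, 2.810095, 10.755000)
after step 3 (δ=-0.27, a=-2.0): (-17.408099, 10.533779, 2.644732, 10.455000)
after step 4 (δ=-0.34, a=2.1): (-18.786721, 11.281314, 2.439269, 10.770000)
after step 5 (δ=0.35, a=-0.4): (-20.019903, 12.324916, 2.657678, 10.710000)

(-20.0199, 12.3249, 2.6577, 10.7100)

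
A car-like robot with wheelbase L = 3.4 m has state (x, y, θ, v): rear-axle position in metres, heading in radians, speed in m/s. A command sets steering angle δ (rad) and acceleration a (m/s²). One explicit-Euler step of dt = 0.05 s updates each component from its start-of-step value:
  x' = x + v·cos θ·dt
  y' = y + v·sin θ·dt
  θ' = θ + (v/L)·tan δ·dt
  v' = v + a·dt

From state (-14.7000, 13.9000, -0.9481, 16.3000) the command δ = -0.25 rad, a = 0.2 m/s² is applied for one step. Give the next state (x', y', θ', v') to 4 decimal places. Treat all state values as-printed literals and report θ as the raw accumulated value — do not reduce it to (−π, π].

x' = -14.7000 + 16.3000·cos(-0.9481)·0.05 = -14.2247
y' = 13.9000 + 16.3000·sin(-0.9481)·0.05 = 13.2380
θ' = -0.9481 + (16.3000/3.4)·tan(-0.25)·0.05 = -1.0093
v' = 16.3000 + 0.2000·0.05 = 16.3100

(-14.2247, 13.2380, -1.0093, 16.3100)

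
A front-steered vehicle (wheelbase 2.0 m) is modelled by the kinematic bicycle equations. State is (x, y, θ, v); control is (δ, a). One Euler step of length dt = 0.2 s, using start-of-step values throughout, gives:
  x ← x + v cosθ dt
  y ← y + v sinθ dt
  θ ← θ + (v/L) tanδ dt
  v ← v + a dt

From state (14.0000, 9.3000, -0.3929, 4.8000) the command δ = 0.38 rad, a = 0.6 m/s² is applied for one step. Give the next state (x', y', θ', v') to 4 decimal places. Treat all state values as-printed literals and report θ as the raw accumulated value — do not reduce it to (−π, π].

(14.8869, 8.9324, -0.2012, 4.9200)

x' = 14.0000 + 4.8000·cos(-0.3929)·0.2 = 14.8869
y' = 9.3000 + 4.8000·sin(-0.3929)·0.2 = 8.9324
θ' = -0.3929 + (4.8000/2.0)·tan(0.38)·0.2 = -0.2012
v' = 4.8000 + 0.6000·0.2 = 4.9200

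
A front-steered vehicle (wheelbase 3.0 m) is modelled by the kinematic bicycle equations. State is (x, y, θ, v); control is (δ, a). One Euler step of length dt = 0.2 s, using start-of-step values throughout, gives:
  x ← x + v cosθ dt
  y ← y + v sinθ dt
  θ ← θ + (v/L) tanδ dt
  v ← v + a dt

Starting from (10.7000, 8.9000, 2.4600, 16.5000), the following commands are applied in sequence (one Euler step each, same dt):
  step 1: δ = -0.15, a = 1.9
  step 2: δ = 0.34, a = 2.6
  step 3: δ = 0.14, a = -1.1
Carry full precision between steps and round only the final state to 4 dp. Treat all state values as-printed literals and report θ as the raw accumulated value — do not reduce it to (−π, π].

after step 1 (δ=-0.15, a=1.9): (8.137318, 10.979101, 2.293751, 16.880000)
after step 2 (δ=0.34, a=2.6): (5.903745, 13.510608, 2.691823, 17.400000)
after step 3 (δ=0.14, a=-1.1): (2.769840, 15.023566, 2.855293, 17.180000)

(2.7698, 15.0236, 2.8553, 17.1800)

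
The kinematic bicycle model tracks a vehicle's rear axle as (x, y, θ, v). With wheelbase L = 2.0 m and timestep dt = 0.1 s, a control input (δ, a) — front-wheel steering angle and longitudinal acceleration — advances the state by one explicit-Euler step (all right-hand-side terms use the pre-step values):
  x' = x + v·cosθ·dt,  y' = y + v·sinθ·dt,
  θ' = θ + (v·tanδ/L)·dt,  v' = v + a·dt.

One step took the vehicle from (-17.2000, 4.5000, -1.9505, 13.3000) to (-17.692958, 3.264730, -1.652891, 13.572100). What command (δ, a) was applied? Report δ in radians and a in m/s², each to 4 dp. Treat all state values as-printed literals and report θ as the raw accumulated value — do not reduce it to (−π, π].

δ = 0.4208, a = 2.7210

a = (v'−v)/dt = (0.272100)/0.1 = 2.7210
Δθ = θ'−θ = 0.297609;  (v·dt/L) = 13.3000·0.1/2.0 = 0.665000
tan δ = Δθ·L/(v·dt) = 0.447532  →  δ = 0.4208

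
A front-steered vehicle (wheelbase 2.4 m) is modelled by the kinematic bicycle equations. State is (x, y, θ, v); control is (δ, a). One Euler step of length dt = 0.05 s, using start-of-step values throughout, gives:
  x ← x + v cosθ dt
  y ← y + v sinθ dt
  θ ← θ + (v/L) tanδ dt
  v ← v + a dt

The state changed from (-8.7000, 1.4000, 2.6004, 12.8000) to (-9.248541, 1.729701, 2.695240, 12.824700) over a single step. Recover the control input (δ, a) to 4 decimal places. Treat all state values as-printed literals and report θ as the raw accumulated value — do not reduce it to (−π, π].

δ = 0.3417, a = 0.4940

a = (v'−v)/dt = (0.024700)/0.05 = 0.4940
Δθ = θ'−θ = 0.094840;  (v·dt/L) = 12.8000·0.05/2.4 = 0.266667
tan δ = Δθ·L/(v·dt) = 0.355650  →  δ = 0.3417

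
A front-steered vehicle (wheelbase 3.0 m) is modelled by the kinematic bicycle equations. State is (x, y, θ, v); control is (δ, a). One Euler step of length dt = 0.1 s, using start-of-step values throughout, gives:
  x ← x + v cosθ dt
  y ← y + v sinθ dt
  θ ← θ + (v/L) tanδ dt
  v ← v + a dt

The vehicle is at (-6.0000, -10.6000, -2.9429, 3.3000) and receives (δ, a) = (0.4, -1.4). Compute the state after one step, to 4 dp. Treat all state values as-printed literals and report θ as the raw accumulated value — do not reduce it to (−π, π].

x' = -6.0000 + 3.3000·cos(-2.9429)·0.1 = -6.3235
y' = -10.6000 + 3.3000·sin(-2.9429)·0.1 = -10.6651
θ' = -2.9429 + (3.3000/3.0)·tan(0.4)·0.1 = -2.8964
v' = 3.3000 − 1.4000·0.1 = 3.1600

(-6.3235, -10.6651, -2.8964, 3.1600)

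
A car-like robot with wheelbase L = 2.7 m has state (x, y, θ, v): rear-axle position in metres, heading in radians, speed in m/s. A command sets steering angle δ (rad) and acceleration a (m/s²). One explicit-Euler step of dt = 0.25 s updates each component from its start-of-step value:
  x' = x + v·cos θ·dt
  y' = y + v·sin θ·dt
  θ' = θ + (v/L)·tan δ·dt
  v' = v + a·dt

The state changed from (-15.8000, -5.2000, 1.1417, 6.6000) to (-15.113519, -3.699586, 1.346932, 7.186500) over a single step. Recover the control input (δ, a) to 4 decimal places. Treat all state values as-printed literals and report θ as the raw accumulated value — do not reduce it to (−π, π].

δ = 0.3240, a = 2.3460

a = (v'−v)/dt = (0.586500)/0.25 = 2.3460
Δθ = θ'−θ = 0.205232;  (v·dt/L) = 6.6000·0.25/2.7 = 0.611111
tan δ = Δθ·L/(v·dt) = 0.335834  →  δ = 0.3240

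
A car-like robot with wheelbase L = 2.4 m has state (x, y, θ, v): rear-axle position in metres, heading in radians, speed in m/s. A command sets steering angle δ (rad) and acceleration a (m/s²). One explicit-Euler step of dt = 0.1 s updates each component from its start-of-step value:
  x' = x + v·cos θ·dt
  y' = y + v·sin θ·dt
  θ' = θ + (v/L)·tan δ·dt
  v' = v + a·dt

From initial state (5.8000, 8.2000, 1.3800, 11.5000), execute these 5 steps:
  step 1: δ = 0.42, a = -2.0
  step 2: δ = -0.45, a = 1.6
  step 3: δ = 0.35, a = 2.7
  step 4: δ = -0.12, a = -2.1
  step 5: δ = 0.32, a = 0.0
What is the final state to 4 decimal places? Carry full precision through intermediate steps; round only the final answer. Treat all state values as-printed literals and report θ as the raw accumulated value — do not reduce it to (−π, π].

(6.3617, 13.9009, 1.6410, 11.5200)

after step 1 (δ=0.42, a=-2.0): (6.018087, 9.329132, 1.593983, 11.300000)
after step 2 (δ=-0.45, a=1.6): (5.991889, 10.458828, 1.366544, 11.460000)
after step 3 (δ=0.35, a=2.7): (6.224337, 11.581006, 1.540845, 11.730000)
after step 4 (δ=-0.12, a=-2.1): (6.259465, 12.753480, 1.481912, 11.520000)
after step 5 (δ=0.32, a=0.0): (6.361724, 13.900932, 1.640979, 11.520000)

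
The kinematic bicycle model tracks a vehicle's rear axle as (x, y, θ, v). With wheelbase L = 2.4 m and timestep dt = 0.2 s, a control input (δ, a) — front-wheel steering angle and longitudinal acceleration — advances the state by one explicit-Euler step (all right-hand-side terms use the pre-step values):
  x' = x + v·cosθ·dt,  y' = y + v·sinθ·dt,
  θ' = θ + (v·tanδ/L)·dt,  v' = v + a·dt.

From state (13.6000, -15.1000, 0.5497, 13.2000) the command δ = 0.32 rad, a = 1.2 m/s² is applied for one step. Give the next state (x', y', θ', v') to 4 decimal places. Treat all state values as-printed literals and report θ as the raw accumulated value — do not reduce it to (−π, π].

x' = 13.6000 + 13.2000·cos(0.5497)·0.2 = 15.8511
y' = -15.1000 + 13.2000·sin(0.5497)·0.2 = -13.7208
θ' = 0.5497 + (13.2000/2.4)·tan(0.32)·0.2 = 0.9142
v' = 13.2000 + 1.2000·0.2 = 13.4400

(15.8511, -13.7208, 0.9142, 13.4400)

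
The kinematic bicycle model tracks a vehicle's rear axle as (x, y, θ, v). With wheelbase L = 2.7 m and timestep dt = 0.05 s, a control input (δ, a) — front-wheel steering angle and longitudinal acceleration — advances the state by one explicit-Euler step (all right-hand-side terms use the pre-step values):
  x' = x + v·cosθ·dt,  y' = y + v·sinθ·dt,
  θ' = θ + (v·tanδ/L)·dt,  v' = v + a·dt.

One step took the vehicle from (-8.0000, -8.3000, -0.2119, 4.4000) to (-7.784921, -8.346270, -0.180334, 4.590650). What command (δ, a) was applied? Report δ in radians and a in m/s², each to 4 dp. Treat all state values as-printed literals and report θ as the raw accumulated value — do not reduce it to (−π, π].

a = (v'−v)/dt = (0.190650)/0.05 = 3.8130
Δθ = θ'−θ = 0.031566;  (v·dt/L) = 4.4000·0.05/2.7 = 0.081481
tan δ = Δθ·L/(v·dt) = 0.387401  →  δ = 0.3696

δ = 0.3696, a = 3.8130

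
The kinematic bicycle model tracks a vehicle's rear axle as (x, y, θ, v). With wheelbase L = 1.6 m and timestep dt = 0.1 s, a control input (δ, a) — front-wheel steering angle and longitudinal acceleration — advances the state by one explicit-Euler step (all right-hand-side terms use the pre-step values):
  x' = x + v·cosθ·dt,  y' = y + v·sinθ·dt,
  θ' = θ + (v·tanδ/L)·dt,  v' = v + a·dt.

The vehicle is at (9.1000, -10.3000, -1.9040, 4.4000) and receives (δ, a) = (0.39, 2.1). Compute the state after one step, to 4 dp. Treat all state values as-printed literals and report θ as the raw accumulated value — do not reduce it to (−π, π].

x' = 9.1000 + 4.4000·cos(-1.9040)·0.1 = 8.9561
y' = -10.3000 + 4.4000·sin(-1.9040)·0.1 = -10.7158
θ' = -1.9040 + (4.4000/1.6)·tan(0.39)·0.1 = -1.7910
v' = 4.4000 + 2.1000·0.1 = 4.6100

(8.9561, -10.7158, -1.7910, 4.6100)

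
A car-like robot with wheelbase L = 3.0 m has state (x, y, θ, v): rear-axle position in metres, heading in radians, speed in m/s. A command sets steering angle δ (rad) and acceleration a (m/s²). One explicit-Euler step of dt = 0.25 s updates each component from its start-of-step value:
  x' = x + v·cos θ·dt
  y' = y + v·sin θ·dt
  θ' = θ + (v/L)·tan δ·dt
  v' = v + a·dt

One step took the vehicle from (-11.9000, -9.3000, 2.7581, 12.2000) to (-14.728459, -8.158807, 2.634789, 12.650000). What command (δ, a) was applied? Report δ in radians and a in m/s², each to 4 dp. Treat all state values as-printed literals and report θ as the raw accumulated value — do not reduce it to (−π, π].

a = (v'−v)/dt = (0.450000)/0.25 = 1.8000
Δθ = θ'−θ = -0.123311;  (v·dt/L) = 12.2000·0.25/3.0 = 1.016667
tan δ = Δθ·L/(v·dt) = -0.121290  →  δ = -0.1207

δ = -0.1207, a = 1.8000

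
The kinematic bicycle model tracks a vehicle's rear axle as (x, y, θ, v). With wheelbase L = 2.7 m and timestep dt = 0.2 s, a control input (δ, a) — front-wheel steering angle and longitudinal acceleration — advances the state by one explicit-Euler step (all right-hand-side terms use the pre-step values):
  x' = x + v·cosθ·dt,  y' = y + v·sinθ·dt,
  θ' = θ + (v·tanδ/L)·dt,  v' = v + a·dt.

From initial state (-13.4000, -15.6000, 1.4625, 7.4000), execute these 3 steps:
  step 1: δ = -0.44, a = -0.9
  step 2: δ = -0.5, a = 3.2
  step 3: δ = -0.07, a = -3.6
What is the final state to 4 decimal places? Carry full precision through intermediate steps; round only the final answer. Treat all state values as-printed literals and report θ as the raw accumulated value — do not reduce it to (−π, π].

after step 1 (δ=-0.44, a=-0.9): (-13.240035, -14.128670, 1.204443, 7.220000)
after step 2 (δ=-0.5, a=3.2): (-12.722774, -12.780495, 0.912272, 7.860000)
after step 3 (δ=-0.07, a=-3.6): (-11.760788, -11.537206, 0.871450, 7.140000)

(-11.7608, -11.5372, 0.8714, 7.1400)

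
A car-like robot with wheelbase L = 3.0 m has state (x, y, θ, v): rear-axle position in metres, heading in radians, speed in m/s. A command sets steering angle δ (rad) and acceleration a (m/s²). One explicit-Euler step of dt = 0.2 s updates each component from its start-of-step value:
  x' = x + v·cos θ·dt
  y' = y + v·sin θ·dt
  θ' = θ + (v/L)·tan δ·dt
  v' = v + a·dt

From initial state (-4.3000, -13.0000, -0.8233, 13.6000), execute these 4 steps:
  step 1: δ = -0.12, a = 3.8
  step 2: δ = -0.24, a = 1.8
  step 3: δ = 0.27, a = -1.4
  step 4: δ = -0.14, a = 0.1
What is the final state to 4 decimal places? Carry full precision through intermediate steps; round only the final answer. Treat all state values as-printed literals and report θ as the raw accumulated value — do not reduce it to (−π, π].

(2.2228, -22.2625, -1.0310, 14.4600)

after step 1 (δ=-0.12, a=3.8): (-2.450931, -14.994829, -0.932625, 14.360000)
after step 2 (δ=-0.24, a=1.8): (-0.740002, -17.301581, -1.166901, 14.720000)
after step 3 (δ=0.27, a=-1.4): (0.417000, -20.008698, -0.895309, 14.440000)
after step 4 (δ=-0.14, a=0.1): (2.222803, -22.262500, -1.030970, 14.460000)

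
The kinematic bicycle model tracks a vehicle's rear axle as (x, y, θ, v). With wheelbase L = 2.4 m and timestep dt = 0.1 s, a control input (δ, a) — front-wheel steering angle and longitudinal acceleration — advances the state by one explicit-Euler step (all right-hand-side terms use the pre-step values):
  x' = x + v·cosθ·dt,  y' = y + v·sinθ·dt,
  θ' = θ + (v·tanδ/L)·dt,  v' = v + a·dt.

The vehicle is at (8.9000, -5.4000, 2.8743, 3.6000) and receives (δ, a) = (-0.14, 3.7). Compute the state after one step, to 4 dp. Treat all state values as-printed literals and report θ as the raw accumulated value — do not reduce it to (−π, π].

x' = 8.9000 + 3.6000·cos(2.8743)·0.1 = 8.5528
y' = -5.4000 + 3.6000·sin(2.8743)·0.1 = -5.3049
θ' = 2.8743 + (3.6000/2.4)·tan(-0.14)·0.1 = 2.8532
v' = 3.6000 + 3.7000·0.1 = 3.9700

(8.5528, -5.3049, 2.8532, 3.9700)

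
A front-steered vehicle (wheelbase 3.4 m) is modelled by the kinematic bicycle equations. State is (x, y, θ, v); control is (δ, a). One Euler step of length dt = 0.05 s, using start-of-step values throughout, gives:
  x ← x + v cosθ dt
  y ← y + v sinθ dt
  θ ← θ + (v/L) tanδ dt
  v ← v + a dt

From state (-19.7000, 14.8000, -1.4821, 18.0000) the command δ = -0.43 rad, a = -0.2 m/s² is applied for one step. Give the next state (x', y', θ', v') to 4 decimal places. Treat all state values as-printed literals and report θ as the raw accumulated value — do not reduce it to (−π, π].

x' = -19.7000 + 18.0000·cos(-1.4821)·0.05 = -19.6203
y' = 14.8000 + 18.0000·sin(-1.4821)·0.05 = 13.9035
θ' = -1.4821 + (18.0000/3.4)·tan(-0.43)·0.05 = -1.6035
v' = 18.0000 − 0.2000·0.05 = 17.9900

(-19.6203, 13.9035, -1.6035, 17.9900)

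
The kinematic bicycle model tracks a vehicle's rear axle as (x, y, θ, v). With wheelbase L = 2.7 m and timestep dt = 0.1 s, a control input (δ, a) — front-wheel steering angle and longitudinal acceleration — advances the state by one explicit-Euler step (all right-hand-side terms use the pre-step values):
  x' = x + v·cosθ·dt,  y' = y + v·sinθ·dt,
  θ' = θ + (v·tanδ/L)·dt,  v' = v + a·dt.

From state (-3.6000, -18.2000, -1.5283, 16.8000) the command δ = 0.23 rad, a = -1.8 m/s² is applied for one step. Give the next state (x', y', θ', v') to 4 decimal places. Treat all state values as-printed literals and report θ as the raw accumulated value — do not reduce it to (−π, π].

(-3.5286, -19.8785, -1.3826, 16.6200)

x' = -3.6000 + 16.8000·cos(-1.5283)·0.1 = -3.5286
y' = -18.2000 + 16.8000·sin(-1.5283)·0.1 = -19.8785
θ' = -1.5283 + (16.8000/2.7)·tan(0.23)·0.1 = -1.3826
v' = 16.8000 − 1.8000·0.1 = 16.6200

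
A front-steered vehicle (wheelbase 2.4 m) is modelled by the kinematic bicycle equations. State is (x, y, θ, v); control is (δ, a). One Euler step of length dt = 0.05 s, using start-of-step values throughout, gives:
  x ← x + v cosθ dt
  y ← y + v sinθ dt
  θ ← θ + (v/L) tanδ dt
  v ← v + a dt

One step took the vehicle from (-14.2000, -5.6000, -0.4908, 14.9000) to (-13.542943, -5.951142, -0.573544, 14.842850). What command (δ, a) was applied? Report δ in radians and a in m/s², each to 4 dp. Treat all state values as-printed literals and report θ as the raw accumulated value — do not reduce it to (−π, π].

a = (v'−v)/dt = (-0.057150)/0.05 = -1.1430
Δθ = θ'−θ = -0.082744;  (v·dt/L) = 14.9000·0.05/2.4 = 0.310417
tan δ = Δθ·L/(v·dt) = -0.266558  →  δ = -0.2605

δ = -0.2605, a = -1.1430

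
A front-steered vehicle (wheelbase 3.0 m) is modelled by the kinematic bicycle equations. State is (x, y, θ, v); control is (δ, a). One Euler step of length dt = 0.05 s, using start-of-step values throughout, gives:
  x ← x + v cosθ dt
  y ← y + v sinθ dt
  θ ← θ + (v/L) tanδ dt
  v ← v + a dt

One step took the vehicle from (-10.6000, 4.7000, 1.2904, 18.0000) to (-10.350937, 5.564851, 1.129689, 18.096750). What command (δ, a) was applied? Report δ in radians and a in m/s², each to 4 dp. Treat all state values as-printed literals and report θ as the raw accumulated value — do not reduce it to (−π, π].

δ = -0.4918, a = 1.9350

a = (v'−v)/dt = (0.096750)/0.05 = 1.9350
Δθ = θ'−θ = -0.160711;  (v·dt/L) = 18.0000·0.05/3.0 = 0.300000
tan δ = Δθ·L/(v·dt) = -0.535703  →  δ = -0.4918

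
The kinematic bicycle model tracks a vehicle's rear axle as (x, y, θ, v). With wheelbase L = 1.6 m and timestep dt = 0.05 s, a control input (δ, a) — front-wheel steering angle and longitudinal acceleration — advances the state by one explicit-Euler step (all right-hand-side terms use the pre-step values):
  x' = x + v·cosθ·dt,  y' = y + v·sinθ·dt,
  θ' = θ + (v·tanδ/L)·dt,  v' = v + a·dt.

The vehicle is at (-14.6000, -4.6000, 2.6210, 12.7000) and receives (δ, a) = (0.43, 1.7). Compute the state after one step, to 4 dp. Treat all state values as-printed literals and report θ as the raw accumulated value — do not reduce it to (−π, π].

x' = -14.6000 + 12.7000·cos(2.6210)·0.05 = -15.1509
y' = -4.6000 + 12.7000·sin(2.6210)·0.05 = -4.2842
θ' = 2.6210 + (12.7000/1.6)·tan(0.43)·0.05 = 2.8030
v' = 12.7000 + 1.7000·0.05 = 12.7850

(-15.1509, -4.2842, 2.8030, 12.7850)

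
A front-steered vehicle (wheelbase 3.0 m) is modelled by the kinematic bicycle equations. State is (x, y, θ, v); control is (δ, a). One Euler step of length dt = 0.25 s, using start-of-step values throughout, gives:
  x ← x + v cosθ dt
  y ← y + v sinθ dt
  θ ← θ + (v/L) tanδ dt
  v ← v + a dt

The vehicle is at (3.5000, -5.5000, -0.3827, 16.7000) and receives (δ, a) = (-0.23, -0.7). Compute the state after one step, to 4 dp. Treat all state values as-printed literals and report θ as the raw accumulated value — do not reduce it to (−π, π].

(7.3730, -7.0591, -0.7085, 16.5250)

x' = 3.5000 + 16.7000·cos(-0.3827)·0.25 = 7.3730
y' = -5.5000 + 16.7000·sin(-0.3827)·0.25 = -7.0591
θ' = -0.3827 + (16.7000/3.0)·tan(-0.23)·0.25 = -0.7085
v' = 16.7000 − 0.7000·0.25 = 16.5250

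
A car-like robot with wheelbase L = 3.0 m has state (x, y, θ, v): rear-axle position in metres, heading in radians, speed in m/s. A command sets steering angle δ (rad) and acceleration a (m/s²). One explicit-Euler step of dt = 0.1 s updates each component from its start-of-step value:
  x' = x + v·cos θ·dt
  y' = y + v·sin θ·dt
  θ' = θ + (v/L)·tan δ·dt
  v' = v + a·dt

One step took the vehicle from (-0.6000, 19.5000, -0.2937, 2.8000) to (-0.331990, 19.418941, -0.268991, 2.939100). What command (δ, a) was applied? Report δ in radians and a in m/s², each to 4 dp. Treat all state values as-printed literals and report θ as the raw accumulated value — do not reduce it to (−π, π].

a = (v'−v)/dt = (0.139100)/0.1 = 1.3910
Δθ = θ'−θ = 0.024709;  (v·dt/L) = 2.8000·0.1/3.0 = 0.093333
tan δ = Δθ·L/(v·dt) = 0.264739  →  δ = 0.2588

δ = 0.2588, a = 1.3910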